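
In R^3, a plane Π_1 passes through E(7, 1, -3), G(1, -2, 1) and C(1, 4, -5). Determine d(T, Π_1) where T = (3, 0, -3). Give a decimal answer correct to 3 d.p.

EG = (-6, -3, 4), EC = (-6, 3, -2); a normal to Π_1 is EG × EC = (-6, -36, -36).
Using E: Π_1 has equation -6x - 36y - 36z = 30.
n·T − d = (-6)·(3) + (-36)·(0) + (-36)·(-3) − 30 = 60; |n| = √2628.
Distance = |60| / √2628 = 60/√2628 ≈ 1.170.

1.170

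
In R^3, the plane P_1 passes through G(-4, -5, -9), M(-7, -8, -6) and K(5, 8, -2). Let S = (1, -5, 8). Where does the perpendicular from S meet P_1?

GM = (-3, -3, 3), GK = (9, 13, 7); a normal to P_1 is GM × GK = (-60, 48, -12).
Using G: P_1 has equation -60x + 48y - 12z = 108.
Foot = S − λn with λ = (n·S − d)/|n|² = (-396 − 108)/6048 = -1/12.
Foot = (1, -5, 8) − (-1/12)·(-60, 48, -12) = (-4, -1, 7).

(-4, -1, 7)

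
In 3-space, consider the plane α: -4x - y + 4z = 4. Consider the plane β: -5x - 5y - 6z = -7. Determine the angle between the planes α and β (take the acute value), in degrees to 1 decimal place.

cos θ = |n₁·n₂| / (|n₁||n₂|) = |1| / (√33 · √86).
θ = arccos(0.01877) ≈ 88.9°.

88.9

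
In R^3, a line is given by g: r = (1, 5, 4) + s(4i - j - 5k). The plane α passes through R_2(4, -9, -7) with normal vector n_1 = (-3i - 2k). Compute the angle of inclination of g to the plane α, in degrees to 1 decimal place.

α: n_1·r = n_1·R_2 gives -3x - 2z = 2.
sin θ = |n·v| / (|n||v|) = |-2| / (√13 · √42) = 0.08559.
θ ≈ 4.9°.

4.9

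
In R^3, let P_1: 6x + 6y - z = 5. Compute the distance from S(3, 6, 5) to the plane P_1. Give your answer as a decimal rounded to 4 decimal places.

n·S − d = (6)·(3) + (6)·(6) + (-1)·(5) − 5 = 44; |n| = √73.
Distance = |44| / √73 = 44/√73 ≈ 5.1498.

5.1498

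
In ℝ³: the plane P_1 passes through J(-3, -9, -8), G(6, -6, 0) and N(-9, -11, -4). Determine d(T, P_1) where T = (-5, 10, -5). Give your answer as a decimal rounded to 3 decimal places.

18.657

JG = (9, 3, 8), JN = (-6, -2, 4); a normal to P_1 is JG × JN = (28, -84, 0).
Using J: P_1 has equation 28x - 84y = 672.
n·T − d = (28)·(-5) + (-84)·(10) + (0)·(-5) − 672 = -1652; |n| = √7840.
Distance = |-1652| / √7840 = 1652/√7840 ≈ 18.657.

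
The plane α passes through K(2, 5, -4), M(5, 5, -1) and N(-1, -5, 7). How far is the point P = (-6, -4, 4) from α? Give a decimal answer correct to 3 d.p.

1.709

KM = (3, 0, 3), KN = (-3, -10, 11); a normal to α is KM × KN = (30, -42, -30).
Using K: α has equation 30x - 42y - 30z = -30.
n·P − d = (30)·(-6) + (-42)·(-4) + (-30)·(4) − (-30) = -102; |n| = √3564.
Distance = |-102| / √3564 = 102/√3564 ≈ 1.709.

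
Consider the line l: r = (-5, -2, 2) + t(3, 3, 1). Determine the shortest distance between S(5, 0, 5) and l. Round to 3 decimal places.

Taking (-5, -2, 2) on l with direction v = (3, 3, 1): w = S − (-5, -2, 2) = (10, 2, 3), and w × v = (-7, -1, 24).
Distance = |w × v| / |v| = √626 / √19 ≈ 5.740.

5.740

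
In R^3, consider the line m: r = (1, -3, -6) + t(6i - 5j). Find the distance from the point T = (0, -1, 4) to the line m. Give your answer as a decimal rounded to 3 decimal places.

Taking (1, -3, -6) on m with direction v = (6, -5, 0): w = T − (1, -3, -6) = (-1, 2, 10), and w × v = (50, 60, -7).
Distance = |w × v| / |v| = √6149 / √61 ≈ 10.040.

10.040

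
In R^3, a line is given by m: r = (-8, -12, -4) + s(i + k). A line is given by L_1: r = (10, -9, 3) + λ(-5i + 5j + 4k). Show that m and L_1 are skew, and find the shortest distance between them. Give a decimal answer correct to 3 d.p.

7.164

Common perpendicular direction n = (1, 0, 1) × (-5, 5, 4) = (-5, -9, 5).
With w = (10, -9, 3) − (-8, -12, -4) = (18, 3, 7), w · n = -82.
Since n ≠ 0 the lines are not parallel, and w · n = -82 ≠ 0 so they do not intersect; hence they are skew.
Distance = |w · n| / |n| = |-82| / √131 ≈ 7.164.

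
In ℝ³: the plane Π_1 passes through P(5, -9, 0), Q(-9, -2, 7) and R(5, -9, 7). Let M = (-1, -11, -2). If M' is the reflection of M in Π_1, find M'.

(3, -3, -2)

PQ = (-14, 7, 7), PR = (0, 0, 7); a normal to Π_1 is PQ × PR = (49, 98, 0).
Using P: Π_1 has equation 49x + 98y = -637.
λ = (n·M − d)/|n|² = (-1127 − (-637))/12005 = -2/49.
Reflection = M − 2λn = (-1, -11, -2) − (-4/49)·(49, 98, 0) = (3, -3, -2).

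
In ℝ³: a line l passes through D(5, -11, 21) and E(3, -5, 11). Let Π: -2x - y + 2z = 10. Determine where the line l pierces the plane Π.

A direction vector for l is E − D = (-2, 6, -10).
Substitute r = (5, -11, 21) + t(-2, 6, -10) into the plane: 43 + (-22)t = 10, so t = 3/2.
Intersection: (5, -11, 21) + (3/2)·(-2, 6, -10) = (2, -2, 6).

(2, -2, 6)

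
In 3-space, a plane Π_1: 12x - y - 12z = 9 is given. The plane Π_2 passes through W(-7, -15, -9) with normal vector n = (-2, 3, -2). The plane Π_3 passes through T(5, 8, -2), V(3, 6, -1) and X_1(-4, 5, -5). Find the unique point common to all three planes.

Π_2: n·r = n·W gives -2x + 3y - 2z = -13.
TV = (-2, -2, 1), TX_1 = (-9, -3, -3); a normal to Π_3 is TV × TX_1 = (9, -15, -12).
Using T: Π_3 has equation 9x - 15y - 12z = -51.
Solving the 3×3 linear system 12x - y - 12z = 9, -2x + 3y - 2z = -13, 9x - 15y - 12z = -51 (e.g. by elimination or Cramer's rule, determinant = -786) gives (6, 3, 5).

(6, 3, 5)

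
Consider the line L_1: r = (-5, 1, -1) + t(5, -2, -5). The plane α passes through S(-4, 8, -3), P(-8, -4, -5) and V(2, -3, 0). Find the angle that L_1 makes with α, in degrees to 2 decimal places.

SP = (-4, -12, -2), SV = (6, -11, 3); a normal to α is SP × SV = (-58, 0, 116).
Using S: α has equation -58x + 116z = -116.
sin θ = |n·v| / (|n||v|) = |-870| / (√16820 · √54) = 0.91287.
θ ≈ 65.91°.

65.91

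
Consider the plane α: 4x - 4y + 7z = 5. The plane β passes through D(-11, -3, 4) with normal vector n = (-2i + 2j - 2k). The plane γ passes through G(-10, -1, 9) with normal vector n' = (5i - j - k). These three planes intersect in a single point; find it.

β: n·r = n·D gives -2x + 2y - 2z = 8.
γ: n'·r = n'·G gives 5x - y - z = -58.
Solving the 3×3 linear system 4x - 4y + 7z = 5, -2x + 2y - 2z = 8, 5x - y - z = -58 (e.g. by elimination or Cramer's rule, determinant = -24) gives (-10, 1, 7).

(-10, 1, 7)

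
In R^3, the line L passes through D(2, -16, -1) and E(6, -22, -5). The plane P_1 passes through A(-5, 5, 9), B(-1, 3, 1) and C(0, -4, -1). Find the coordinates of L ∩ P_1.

A direction vector for L is E − D = (4, -6, -4).
AB = (4, -2, -8), AC = (5, -9, -10); a normal to P_1 is AB × AC = (-52, 0, -26).
Using A: P_1 has equation -52x - 26z = 26.
Substitute r = (2, -16, -1) + t(4, -6, -4) into the plane: -78 + (-104)t = 26, so t = -1.
Intersection: (2, -16, -1) + (-1)·(4, -6, -4) = (-2, -10, 3).

(-2, -10, 3)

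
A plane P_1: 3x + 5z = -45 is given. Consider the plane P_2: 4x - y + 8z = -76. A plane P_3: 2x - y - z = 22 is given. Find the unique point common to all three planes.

Solving the 3×3 linear system 3x + 5z = -45, 4x - y + 8z = -76, 2x - y - z = 22 (e.g. by elimination or Cramer's rule, determinant = 17) gives (5, 0, -12).

(5, 0, -12)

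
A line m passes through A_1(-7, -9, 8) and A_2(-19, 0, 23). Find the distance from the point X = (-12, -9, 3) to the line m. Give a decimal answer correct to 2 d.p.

7.04

A direction vector for m is A_2 − A_1 = (-12, 9, 15).
Taking (-7, -9, 8) on m with direction v = (-12, 9, 15): w = X − (-7, -9, 8) = (-5, 0, -5), and w × v = (45, 135, -45).
Distance = |w × v| / |v| = √22275 / √450 ≈ 7.04.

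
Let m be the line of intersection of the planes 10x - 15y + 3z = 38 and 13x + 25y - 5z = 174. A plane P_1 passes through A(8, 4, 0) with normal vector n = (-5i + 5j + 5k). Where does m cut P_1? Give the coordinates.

Direction of m: (10, -15, 3) × (13, 25, -5) = (0, 89, 445).
A point on m: solving the two plane equations with y = 0 gives (8, 0, -14).
P_1: n·r = n·A gives -5x + 5y + 5z = -20.
Substitute r = (8, 0, -14) + t(0, 89, 445) into the plane: -110 + 2670t = -20, so t = 3/89.
Intersection: (8, 0, -14) + (3/89)·(0, 89, 445) = (8, 3, 1).

(8, 3, 1)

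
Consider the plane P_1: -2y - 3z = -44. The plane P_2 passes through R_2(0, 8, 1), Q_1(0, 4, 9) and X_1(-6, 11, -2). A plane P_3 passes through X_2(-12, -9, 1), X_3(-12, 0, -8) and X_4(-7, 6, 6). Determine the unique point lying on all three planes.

R_2Q_1 = (0, -4, 8), R_2X_1 = (-6, 3, -3); a normal to P_2 is R_2Q_1 × R_2X_1 = (-12, -48, -24).
Using R_2: P_2 has equation -12x - 48y - 24z = -408.
X_2X_3 = (0, 9, -9), X_2X_4 = (5, 15, 5); a normal to P_3 is X_2X_3 × X_2X_4 = (180, -45, -45).
Using X_2: P_3 has equation 180x - 45y - 45z = -1800.
Solving the 3×3 linear system -2y - 3z = -44, -12x - 48y - 24z = -408, 180x - 45y - 45z = -1800 (e.g. by elimination or Cramer's rule, determinant = -17820) gives (-6, 4, 12).

(-6, 4, 12)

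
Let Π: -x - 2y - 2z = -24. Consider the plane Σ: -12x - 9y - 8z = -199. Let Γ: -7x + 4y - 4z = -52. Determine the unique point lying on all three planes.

Solving the 3×3 linear system -x - 2y - 2z = -24, -12x - 9y - 8z = -199, -7x + 4y - 4z = -52 (e.g. by elimination or Cramer's rule, determinant = 138) gives (12, 7, -1).

(12, 7, -1)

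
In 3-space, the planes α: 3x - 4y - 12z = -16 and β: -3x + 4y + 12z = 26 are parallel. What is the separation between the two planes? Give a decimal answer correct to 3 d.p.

0.769

Rescale β by 1/(-1): 3x - 4y - 12z = -26. Then distance = |-16 − (-26)| / √169 ≈ 0.769.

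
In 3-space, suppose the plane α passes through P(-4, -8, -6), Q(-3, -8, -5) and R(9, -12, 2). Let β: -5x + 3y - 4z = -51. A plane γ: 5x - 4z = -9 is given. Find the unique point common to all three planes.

PQ = (1, 0, 1), PR = (13, -4, 8); a normal to α is PQ × PR = (4, 5, -4).
Using P: α has equation 4x + 5y - 4z = -32.
Solving the 3×3 linear system 4x + 5y - 4z = -32, -5x + 3y - 4z = -51, 5x - 4z = -9 (e.g. by elimination or Cramer's rule, determinant = -188) gives (3, -4, 6).

(3, -4, 6)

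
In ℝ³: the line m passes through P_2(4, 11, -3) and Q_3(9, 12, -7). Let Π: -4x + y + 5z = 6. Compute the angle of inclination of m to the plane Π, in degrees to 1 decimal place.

A direction vector for m is Q_3 − P_2 = (5, 1, -4).
sin θ = |n·v| / (|n||v|) = |-39| / (√42 · √42) = 0.92857.
θ ≈ 68.2°.

68.2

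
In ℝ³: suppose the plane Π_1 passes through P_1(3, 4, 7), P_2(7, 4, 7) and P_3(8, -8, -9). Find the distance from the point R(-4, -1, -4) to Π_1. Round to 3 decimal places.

P_1P_2 = (4, 0, 0), P_1P_3 = (5, -12, -16); a normal to Π_1 is P_1P_2 × P_1P_3 = (0, 64, -48).
Using P_1: Π_1 has equation 64y - 48z = -80.
n·R − d = (0)·(-4) + (64)·(-1) + (-48)·(-4) − (-80) = 208; |n| = √6400.
Distance = |208| / √6400 = 208/√6400 ≈ 2.600.

2.600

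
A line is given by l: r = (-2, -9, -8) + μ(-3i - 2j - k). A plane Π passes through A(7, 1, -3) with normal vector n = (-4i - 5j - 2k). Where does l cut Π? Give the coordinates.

(10, -1, -4)

Π: n·r = n·A gives -4x - 5y - 2z = -27.
Substitute r = (-2, -9, -8) + t(-3, -2, -1) into the plane: 69 + 24t = -27, so t = -4.
Intersection: (-2, -9, -8) + (-4)·(-3, -2, -1) = (10, -1, -4).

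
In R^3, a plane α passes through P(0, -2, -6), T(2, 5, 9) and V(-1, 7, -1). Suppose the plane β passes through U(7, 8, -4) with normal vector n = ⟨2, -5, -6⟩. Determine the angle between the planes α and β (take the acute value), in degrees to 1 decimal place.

74.7

PT = (2, 7, 15), PV = (-1, 9, 5); a normal to α is PT × PV = (-100, -25, 25).
Using P: α has equation -100x - 25y + 25z = -100.
β: n·r = n·U gives 2x - 5y - 6z = -2.
cos θ = |n₁·n₂| / (|n₁||n₂|) = |-225| / (√11250 · √65).
θ = arccos(0.26312) ≈ 74.7°.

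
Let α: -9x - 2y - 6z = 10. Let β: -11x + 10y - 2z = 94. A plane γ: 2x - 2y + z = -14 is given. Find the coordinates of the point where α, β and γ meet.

Solving the 3×3 linear system -9x - 2y - 6z = 10, -11x + 10y - 2z = 94, 2x - 2y + z = -14 (e.g. by elimination or Cramer's rule, determinant = -80) gives (-6, 4, 6).

(-6, 4, 6)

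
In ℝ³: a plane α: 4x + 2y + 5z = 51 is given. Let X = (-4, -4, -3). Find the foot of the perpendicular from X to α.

(4, 0, 7)

Foot = X − λn with λ = (n·X − d)/|n|² = (-39 − 51)/45 = -2.
Foot = (-4, -4, -3) − (-2)·(4, 2, 5) = (4, 0, 7).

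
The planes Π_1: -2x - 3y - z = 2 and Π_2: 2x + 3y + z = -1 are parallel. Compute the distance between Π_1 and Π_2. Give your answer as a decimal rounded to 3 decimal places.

0.267

Rescale Π_2 by 1/(-1): -2x - 3y - z = 1. Then distance = |2 − 1| / √14 ≈ 0.267.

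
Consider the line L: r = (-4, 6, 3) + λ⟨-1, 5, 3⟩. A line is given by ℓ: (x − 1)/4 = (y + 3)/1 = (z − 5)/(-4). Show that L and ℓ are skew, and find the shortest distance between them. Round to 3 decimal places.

7.122

ℓ has direction (4, 1, -4) through (1, -3, 5).
Common perpendicular direction n = (-1, 5, 3) × (4, 1, -4) = (-23, 8, -21).
With w = (1, -3, 5) − (-4, 6, 3) = (5, -9, 2), w · n = -229.
Since n ≠ 0 the lines are not parallel, and w · n = -229 ≠ 0 so they do not intersect; hence they are skew.
Distance = |w · n| / |n| = |-229| / √1034 ≈ 7.122.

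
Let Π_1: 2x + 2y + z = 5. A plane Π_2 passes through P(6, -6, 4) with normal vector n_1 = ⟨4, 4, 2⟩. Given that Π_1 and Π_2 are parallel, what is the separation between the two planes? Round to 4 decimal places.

0.3333

Π_2: n_1·r = n_1·P gives 4x + 4y + 2z = 8.
Rescale Π_2 by 1/2: 2x + 2y + z = 4. Then distance = |5 − 4| / √9 ≈ 0.3333.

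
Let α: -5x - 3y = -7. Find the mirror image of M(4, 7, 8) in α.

λ = (n·M − d)/|n|² = (-41 − (-7))/34 = -1.
Reflection = M − 2λn = (4, 7, 8) − (-2)·(-5, -3, 0) = (-6, 1, 8).

(-6, 1, 8)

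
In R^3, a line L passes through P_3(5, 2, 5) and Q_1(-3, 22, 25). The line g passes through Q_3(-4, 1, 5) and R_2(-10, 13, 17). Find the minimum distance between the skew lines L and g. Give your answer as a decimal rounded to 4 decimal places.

A direction vector for L is Q_1 − P_3 = (-8, 20, 20).
A direction vector for g is R_2 − Q_3 = (-6, 12, 12).
Common perpendicular direction n = (-8, 20, 20) × (-6, 12, 12) = (0, -24, 24).
With w = (-4, 1, 5) − (5, 2, 5) = (-9, -1, 0), w · n = 24.
Distance = |w · n| / |n| = |24| / √1152 ≈ 0.7071.

0.7071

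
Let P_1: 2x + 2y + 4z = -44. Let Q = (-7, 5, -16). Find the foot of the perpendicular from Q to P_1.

Foot = Q − λn with λ = (n·Q − d)/|n|² = (-68 − (-44))/24 = -1.
Foot = (-7, 5, -16) − (-1)·(2, 2, 4) = (-5, 7, -12).

(-5, 7, -12)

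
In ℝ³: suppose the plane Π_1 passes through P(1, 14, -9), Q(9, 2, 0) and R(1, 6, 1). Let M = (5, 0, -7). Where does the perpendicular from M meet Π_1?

PQ = (8, -12, 9), PR = (0, -8, 10); a normal to Π_1 is PQ × PR = (-48, -80, -64).
Using P: Π_1 has equation -48x - 80y - 64z = -592.
Foot = M − λn with λ = (n·M − d)/|n|² = (208 − (-592))/12800 = 1/16.
Foot = (5, 0, -7) − (1/16)·(-48, -80, -64) = (8, 5, -3).

(8, 5, -3)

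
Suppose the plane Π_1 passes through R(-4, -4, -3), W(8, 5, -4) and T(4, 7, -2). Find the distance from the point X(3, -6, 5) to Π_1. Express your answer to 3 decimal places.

9.950

RW = (12, 9, -1), RT = (8, 11, 1); a normal to Π_1 is RW × RT = (20, -20, 60).
Using R: Π_1 has equation 20x - 20y + 60z = -180.
n·X − d = (20)·(3) + (-20)·(-6) + (60)·(5) − (-180) = 660; |n| = √4400.
Distance = |660| / √4400 = 660/√4400 ≈ 9.950.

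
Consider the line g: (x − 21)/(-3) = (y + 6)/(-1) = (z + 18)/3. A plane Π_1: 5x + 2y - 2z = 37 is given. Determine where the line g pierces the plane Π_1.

(9, -10, -6)

g has direction (-3, -1, 3) through (21, -6, -18).
Substitute r = (21, -6, -18) + t(-3, -1, 3) into the plane: 129 + (-23)t = 37, so t = 4.
Intersection: (21, -6, -18) + 4·(-3, -1, 3) = (9, -10, -6).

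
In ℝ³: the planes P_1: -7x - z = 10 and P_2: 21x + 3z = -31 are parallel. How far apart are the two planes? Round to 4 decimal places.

0.0471

Rescale P_2 by 1/(-3): -7x - z = 31/3. Then distance = |10 − (31/3)| / √50 ≈ 0.0471.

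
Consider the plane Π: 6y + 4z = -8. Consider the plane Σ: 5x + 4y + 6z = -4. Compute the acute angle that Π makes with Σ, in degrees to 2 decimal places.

cos θ = |n₁·n₂| / (|n₁||n₂|) = |48| / (√52 · √77).
θ = arccos(0.75857) ≈ 40.66°.

40.66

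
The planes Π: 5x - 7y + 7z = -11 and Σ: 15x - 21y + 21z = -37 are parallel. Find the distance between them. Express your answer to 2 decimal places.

Rescale Σ by 1/3: 5x - 7y + 7z = -37/3. Then distance = |-11 − (-37/3)| / √123 ≈ 0.12.

0.12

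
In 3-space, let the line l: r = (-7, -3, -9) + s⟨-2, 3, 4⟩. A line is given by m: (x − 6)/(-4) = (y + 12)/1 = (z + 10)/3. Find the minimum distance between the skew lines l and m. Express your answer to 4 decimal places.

m has direction (-4, 1, 3) through (6, -12, -10).
Common perpendicular direction n = (-2, 3, 4) × (-4, 1, 3) = (5, -10, 10).
With w = (6, -12, -10) − (-7, -3, -9) = (13, -9, -1), w · n = 145.
Distance = |w · n| / |n| = |145| / √225 ≈ 9.6667.

9.6667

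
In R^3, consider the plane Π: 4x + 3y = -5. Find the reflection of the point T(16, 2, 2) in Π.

λ = (n·T − d)/|n|² = (70 − (-5))/25 = 3.
Reflection = T − 2λn = (16, 2, 2) − 6·(4, 3, 0) = (-8, -16, 2).

(-8, -16, 2)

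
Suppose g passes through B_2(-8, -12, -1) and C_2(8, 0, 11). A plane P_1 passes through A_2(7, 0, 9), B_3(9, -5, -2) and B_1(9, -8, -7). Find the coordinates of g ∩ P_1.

A direction vector for g is C_2 − B_2 = (16, 12, 12).
A_2B_3 = (2, -5, -11), A_2B_1 = (2, -8, -16); a normal to P_1 is A_2B_3 × A_2B_1 = (-8, 10, -6).
Using A_2: P_1 has equation -8x + 10y - 6z = -110.
Substitute r = (-8, -12, -1) + t(16, 12, 12) into the plane: -50 + (-80)t = -110, so t = 3/4.
Intersection: (-8, -12, -1) + (3/4)·(16, 12, 12) = (4, -3, 8).

(4, -3, 8)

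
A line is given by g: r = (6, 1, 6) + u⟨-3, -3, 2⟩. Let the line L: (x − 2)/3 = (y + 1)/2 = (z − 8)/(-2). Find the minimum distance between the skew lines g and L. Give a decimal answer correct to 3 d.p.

L has direction (3, 2, -2) through (2, -1, 8).
Common perpendicular direction n = (-3, -3, 2) × (3, 2, -2) = (2, 0, 3).
With w = (2, -1, 8) − (6, 1, 6) = (-4, -2, 2), w · n = -2.
Distance = |w · n| / |n| = |-2| / √13 ≈ 0.555.

0.555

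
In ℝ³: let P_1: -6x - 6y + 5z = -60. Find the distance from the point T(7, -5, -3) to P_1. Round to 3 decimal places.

3.351

n·T − d = (-6)·(7) + (-6)·(-5) + (5)·(-3) − (-60) = 33; |n| = √97.
Distance = |33| / √97 = 33/√97 ≈ 3.351.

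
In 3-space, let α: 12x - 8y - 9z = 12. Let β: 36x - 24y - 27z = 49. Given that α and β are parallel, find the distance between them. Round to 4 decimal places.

0.2549

Rescale β by 1/3: 12x - 8y - 9z = 49/3. Then distance = |12 − (49/3)| / √289 ≈ 0.2549.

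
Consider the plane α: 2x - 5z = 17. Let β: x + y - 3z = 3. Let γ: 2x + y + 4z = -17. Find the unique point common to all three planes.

Solving the 3×3 linear system 2x - 5z = 17, x + y - 3z = 3, 2x + y + 4z = -17 (e.g. by elimination or Cramer's rule, determinant = 19) gives (1, -7, -3).

(1, -7, -3)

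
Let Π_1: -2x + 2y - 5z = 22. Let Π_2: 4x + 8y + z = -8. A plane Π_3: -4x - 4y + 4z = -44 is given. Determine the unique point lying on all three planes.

(6, -3, -8)

Solving the 3×3 linear system -2x + 2y - 5z = 22, 4x + 8y + z = -8, -4x - 4y + 4z = -44 (e.g. by elimination or Cramer's rule, determinant = -192) gives (6, -3, -8).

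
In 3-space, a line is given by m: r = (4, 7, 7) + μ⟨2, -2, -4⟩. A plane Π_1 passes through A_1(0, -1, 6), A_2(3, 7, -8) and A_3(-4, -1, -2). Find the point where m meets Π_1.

(6, 5, 3)

A_1A_2 = (3, 8, -14), A_1A_3 = (-4, 0, -8); a normal to Π_1 is A_1A_2 × A_1A_3 = (-64, 80, 32).
Using A_1: Π_1 has equation -64x + 80y + 32z = 112.
Substitute r = (4, 7, 7) + t(2, -2, -4) into the plane: 528 + (-416)t = 112, so t = 1.
Intersection: (4, 7, 7) + 1·(2, -2, -4) = (6, 5, 3).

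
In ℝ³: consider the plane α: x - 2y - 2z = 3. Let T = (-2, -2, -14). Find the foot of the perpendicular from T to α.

(-5, 4, -8)

Foot = T − λn with λ = (n·T − d)/|n|² = (30 − 3)/9 = 3.
Foot = (-2, -2, -14) − 3·(1, -2, -2) = (-5, 4, -8).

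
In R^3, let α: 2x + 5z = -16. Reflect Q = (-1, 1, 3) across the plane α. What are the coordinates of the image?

(-5, 1, -7)

λ = (n·Q − d)/|n|² = (13 − (-16))/29 = 1.
Reflection = Q − 2λn = (-1, 1, 3) − 2·(2, 0, 5) = (-5, 1, -7).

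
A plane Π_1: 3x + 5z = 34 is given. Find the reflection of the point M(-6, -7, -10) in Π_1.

(12, -7, 20)

λ = (n·M − d)/|n|² = (-68 − 34)/34 = -3.
Reflection = M − 2λn = (-6, -7, -10) − (-6)·(3, 0, 5) = (12, -7, 20).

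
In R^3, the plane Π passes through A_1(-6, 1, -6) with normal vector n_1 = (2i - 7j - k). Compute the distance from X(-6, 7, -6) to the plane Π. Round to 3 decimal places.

5.715

Π: n_1·r = n_1·A_1 gives 2x - 7y - z = -13.
n·X − d = (2)·(-6) + (-7)·(7) + (-1)·(-6) − (-13) = -42; |n| = √54.
Distance = |-42| / √54 = 42/√54 ≈ 5.715.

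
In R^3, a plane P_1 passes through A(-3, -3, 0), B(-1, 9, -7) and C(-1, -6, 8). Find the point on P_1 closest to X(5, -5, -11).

(-5, -1, -7)

AB = (2, 12, -7), AC = (2, -3, 8); a normal to P_1 is AB × AC = (75, -30, -30).
Using A: P_1 has equation 75x - 30y - 30z = -135.
Foot = X − λn with λ = (n·X − d)/|n|² = (855 − (-135))/7425 = 2/15.
Foot = (5, -5, -11) − (2/15)·(75, -30, -30) = (-5, -1, -7).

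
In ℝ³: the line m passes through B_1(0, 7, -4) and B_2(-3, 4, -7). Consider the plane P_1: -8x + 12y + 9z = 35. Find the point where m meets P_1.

(-1, 6, -5)

A direction vector for m is B_2 − B_1 = (-3, -3, -3).
Substitute r = (0, 7, -4) + t(-3, -3, -3) into the plane: 48 + (-39)t = 35, so t = 1/3.
Intersection: (0, 7, -4) + (1/3)·(-3, -3, -3) = (-1, 6, -5).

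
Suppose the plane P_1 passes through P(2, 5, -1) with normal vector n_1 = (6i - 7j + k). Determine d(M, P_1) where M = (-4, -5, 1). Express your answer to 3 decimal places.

3.882

P_1: n_1·r = n_1·P gives 6x - 7y + z = -24.
n·M − d = (6)·(-4) + (-7)·(-5) + (1)·(1) − (-24) = 36; |n| = √86.
Distance = |36| / √86 = 36/√86 ≈ 3.882.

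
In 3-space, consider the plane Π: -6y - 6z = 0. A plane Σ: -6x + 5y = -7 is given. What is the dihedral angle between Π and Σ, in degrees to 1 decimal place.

cos θ = |n₁·n₂| / (|n₁||n₂|) = |-30| / (√72 · √61).
θ = arccos(0.45268) ≈ 63.1°.

63.1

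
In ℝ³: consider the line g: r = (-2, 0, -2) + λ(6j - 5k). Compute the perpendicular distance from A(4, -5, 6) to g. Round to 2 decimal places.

Taking (-2, 0, -2) on g with direction v = (0, 6, -5): w = A − (-2, 0, -2) = (6, -5, 8), and w × v = (-23, 30, 36).
Distance = |w × v| / |v| = √2725 / √61 ≈ 6.68.

6.68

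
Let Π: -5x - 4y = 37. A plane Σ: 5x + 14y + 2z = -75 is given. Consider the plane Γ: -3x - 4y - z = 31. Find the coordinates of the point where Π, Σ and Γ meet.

(-5, -3, -4)

Solving the 3×3 linear system -5x - 4y = 37, 5x + 14y + 2z = -75, -3x - 4y - z = 31 (e.g. by elimination or Cramer's rule, determinant = 34) gives (-5, -3, -4).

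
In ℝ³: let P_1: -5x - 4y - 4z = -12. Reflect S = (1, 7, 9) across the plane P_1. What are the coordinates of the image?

λ = (n·S − d)/|n|² = (-69 − (-12))/57 = -1.
Reflection = S − 2λn = (1, 7, 9) − (-2)·(-5, -4, -4) = (-9, -1, 1).

(-9, -1, 1)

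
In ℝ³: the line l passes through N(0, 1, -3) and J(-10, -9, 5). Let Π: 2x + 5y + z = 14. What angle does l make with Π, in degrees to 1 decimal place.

44.2

A direction vector for l is J − N = (-10, -10, 8).
sin θ = |n·v| / (|n||v|) = |-62| / (√30 · √264) = 0.69667.
θ ≈ 44.2°.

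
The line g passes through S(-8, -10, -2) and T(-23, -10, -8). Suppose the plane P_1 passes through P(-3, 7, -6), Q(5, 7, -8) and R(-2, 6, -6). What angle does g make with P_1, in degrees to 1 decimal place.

34.7

A direction vector for g is T − S = (-15, 0, -6).
PQ = (8, 0, -2), PR = (1, -1, 0); a normal to P_1 is PQ × PR = (-2, -2, -8).
Using P: P_1 has equation -2x - 2y - 8z = 40.
sin θ = |n·v| / (|n||v|) = |78| / (√72 · √261) = 0.56899.
θ ≈ 34.7°.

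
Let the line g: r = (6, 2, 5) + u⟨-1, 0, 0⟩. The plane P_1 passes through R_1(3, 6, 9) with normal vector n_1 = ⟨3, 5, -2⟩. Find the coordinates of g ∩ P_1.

P_1: n_1·r = n_1·R_1 gives 3x + 5y - 2z = 21.
Substitute r = (6, 2, 5) + t(-1, 0, 0) into the plane: 18 + (-3)t = 21, so t = -1.
Intersection: (6, 2, 5) + (-1)·(-1, 0, 0) = (7, 2, 5).

(7, 2, 5)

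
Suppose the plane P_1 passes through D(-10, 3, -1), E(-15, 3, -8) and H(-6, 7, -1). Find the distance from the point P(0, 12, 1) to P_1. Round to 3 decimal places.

0.271

DE = (-5, 0, -7), DH = (4, 4, 0); a normal to P_1 is DE × DH = (28, -28, -20).
Using D: P_1 has equation 28x - 28y - 20z = -344.
n·P − d = (28)·(0) + (-28)·(12) + (-20)·(1) − (-344) = -12; |n| = √1968.
Distance = |-12| / √1968 = 12/√1968 ≈ 0.271.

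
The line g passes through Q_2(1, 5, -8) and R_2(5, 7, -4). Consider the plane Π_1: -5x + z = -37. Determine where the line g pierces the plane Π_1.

(7, 8, -2)

A direction vector for g is R_2 − Q_2 = (4, 2, 4).
Substitute r = (1, 5, -8) + t(4, 2, 4) into the plane: -13 + (-16)t = -37, so t = 3/2.
Intersection: (1, 5, -8) + (3/2)·(4, 2, 4) = (7, 8, -2).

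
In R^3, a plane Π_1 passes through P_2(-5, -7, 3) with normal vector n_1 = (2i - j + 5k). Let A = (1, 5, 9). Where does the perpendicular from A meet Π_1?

(-1, 6, 4)

Π_1: n_1·r = n_1·P_2 gives 2x - y + 5z = 12.
Foot = A − λn with λ = (n·A − d)/|n|² = (42 − 12)/30 = 1.
Foot = (1, 5, 9) − 1·(2, -1, 5) = (-1, 6, 4).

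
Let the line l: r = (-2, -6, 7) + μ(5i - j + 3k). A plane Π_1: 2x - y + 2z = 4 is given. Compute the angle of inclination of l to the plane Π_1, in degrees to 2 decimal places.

73.30

sin θ = |n·v| / (|n||v|) = |17| / (√9 · √35) = 0.95784.
θ ≈ 73.30°.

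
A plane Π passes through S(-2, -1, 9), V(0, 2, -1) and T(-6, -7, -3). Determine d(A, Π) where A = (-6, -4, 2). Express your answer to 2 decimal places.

1.66

SV = (2, 3, -10), ST = (-4, -6, -12); a normal to Π is SV × ST = (-96, 64, 0).
Using S: Π has equation -96x + 64y = 128.
n·A − d = (-96)·(-6) + (64)·(-4) + (0)·(2) − 128 = 192; |n| = √13312.
Distance = |192| / √13312 = 192/√13312 ≈ 1.66.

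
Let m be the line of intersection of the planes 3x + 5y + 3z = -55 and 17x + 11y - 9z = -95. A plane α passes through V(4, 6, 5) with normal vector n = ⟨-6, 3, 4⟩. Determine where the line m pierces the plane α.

(-8, -2, -7)

Direction of m: (3, 5, 3) × (17, 11, -9) = (-78, 78, -52).
A point on m: solving the two plane equations with x = -17 gives (-17, 7, -13).
α: n·r = n·V gives -6x + 3y + 4z = 14.
Substitute r = (-17, 7, -13) + t(-78, 78, -52) into the plane: 71 + 494t = 14, so t = -3/26.
Intersection: (-17, 7, -13) + (-3/26)·(-78, 78, -52) = (-8, -2, -7).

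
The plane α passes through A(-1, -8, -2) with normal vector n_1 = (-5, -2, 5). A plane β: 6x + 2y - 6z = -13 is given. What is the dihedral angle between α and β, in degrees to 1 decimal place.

α: n_1·r = n_1·A gives -5x - 2y + 5z = 11.
cos θ = |n₁·n₂| / (|n₁||n₂|) = |-64| / (√54 · √76).
θ = arccos(0.99902) ≈ 2.5°.

2.5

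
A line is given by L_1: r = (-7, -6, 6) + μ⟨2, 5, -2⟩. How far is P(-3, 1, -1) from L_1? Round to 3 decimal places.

Taking (-7, -6, 6) on L_1 with direction v = (2, 5, -2): w = P − (-7, -6, 6) = (4, 7, -7), and w × v = (21, -6, 6).
Distance = |w × v| / |v| = √513 / √33 ≈ 3.943.

3.943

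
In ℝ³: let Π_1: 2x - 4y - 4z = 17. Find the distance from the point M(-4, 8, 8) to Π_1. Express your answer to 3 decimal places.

14.833

n·M − d = (2)·(-4) + (-4)·(8) + (-4)·(8) − 17 = -89; |n| = √36.
Distance = |-89| / √36 = 89/√36 ≈ 14.833.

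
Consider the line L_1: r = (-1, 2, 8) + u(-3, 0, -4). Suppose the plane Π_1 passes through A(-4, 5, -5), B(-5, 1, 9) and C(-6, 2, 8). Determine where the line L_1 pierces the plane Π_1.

(-4, 2, 4)

AB = (-1, -4, 14), AC = (-2, -3, 13); a normal to Π_1 is AB × AC = (-10, -15, -5).
Using A: Π_1 has equation -10x - 15y - 5z = -10.
Substitute r = (-1, 2, 8) + t(-3, 0, -4) into the plane: -60 + 50t = -10, so t = 1.
Intersection: (-1, 2, 8) + 1·(-3, 0, -4) = (-4, 2, 4).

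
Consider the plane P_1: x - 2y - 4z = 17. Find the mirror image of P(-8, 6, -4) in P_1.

λ = (n·P − d)/|n|² = (-4 − 17)/21 = -1.
Reflection = P − 2λn = (-8, 6, -4) − (-2)·(1, -2, -4) = (-6, 2, -12).

(-6, 2, -12)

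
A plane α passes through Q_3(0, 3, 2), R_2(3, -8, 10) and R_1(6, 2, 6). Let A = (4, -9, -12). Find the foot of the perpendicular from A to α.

(-4, -1, 2)

Q_3R_2 = (3, -11, 8), Q_3R_1 = (6, -1, 4); a normal to α is Q_3R_2 × Q_3R_1 = (-36, 36, 63).
Using Q_3: α has equation -36x + 36y + 63z = 234.
Foot = A − λn with λ = (n·A − d)/|n|² = (-1224 − 234)/6561 = -2/9.
Foot = (4, -9, -12) − (-2/9)·(-36, 36, 63) = (-4, -1, 2).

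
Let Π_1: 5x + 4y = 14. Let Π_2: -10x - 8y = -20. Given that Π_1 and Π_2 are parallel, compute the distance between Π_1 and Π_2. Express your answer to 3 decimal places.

0.625

Rescale Π_2 by 1/(-2): 5x + 4y = 10. Then distance = |14 − 10| / √41 ≈ 0.625.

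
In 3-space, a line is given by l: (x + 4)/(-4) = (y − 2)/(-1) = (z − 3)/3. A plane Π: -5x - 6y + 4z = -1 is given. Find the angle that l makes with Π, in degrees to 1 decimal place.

58.1

l has direction (-4, -1, 3) through (-4, 2, 3).
sin θ = |n·v| / (|n||v|) = |38| / (√77 · √26) = 0.84928.
θ ≈ 58.1°.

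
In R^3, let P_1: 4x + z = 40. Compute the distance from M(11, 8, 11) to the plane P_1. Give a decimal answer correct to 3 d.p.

n·M − d = (4)·(11) + (0)·(8) + (1)·(11) − 40 = 15; |n| = √17.
Distance = |15| / √17 = 15/√17 ≈ 3.638.

3.638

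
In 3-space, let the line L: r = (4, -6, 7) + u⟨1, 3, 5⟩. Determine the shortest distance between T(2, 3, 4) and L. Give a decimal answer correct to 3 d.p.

Taking (4, -6, 7) on L with direction v = (1, 3, 5): w = T − (4, -6, 7) = (-2, 9, -3), and w × v = (54, 7, -15).
Distance = |w × v| / |v| = √3190 / √35 ≈ 9.547.

9.547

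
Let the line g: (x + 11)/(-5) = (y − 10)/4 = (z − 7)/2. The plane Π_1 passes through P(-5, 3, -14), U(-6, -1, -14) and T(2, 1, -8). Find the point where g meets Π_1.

(9, -6, -1)

g has direction (-5, 4, 2) through (-11, 10, 7).
PU = (-1, -4, 0), PT = (7, -2, 6); a normal to Π_1 is PU × PT = (-24, 6, 30).
Using P: Π_1 has equation -24x + 6y + 30z = -282.
Substitute r = (-11, 10, 7) + t(-5, 4, 2) into the plane: 534 + 204t = -282, so t = -4.
Intersection: (-11, 10, 7) + (-4)·(-5, 4, 2) = (9, -6, -1).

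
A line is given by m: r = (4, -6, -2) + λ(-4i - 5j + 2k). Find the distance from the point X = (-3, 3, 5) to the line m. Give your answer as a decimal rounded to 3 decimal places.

13.372

Taking (4, -6, -2) on m with direction v = (-4, -5, 2): w = X − (4, -6, -2) = (-7, 9, 7), and w × v = (53, -14, 71).
Distance = |w × v| / |v| = √8046 / √45 ≈ 13.372.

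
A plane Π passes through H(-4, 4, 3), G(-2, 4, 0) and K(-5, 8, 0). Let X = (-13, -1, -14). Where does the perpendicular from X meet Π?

HG = (2, 0, -3), HK = (-1, 4, -3); a normal to Π is HG × HK = (12, 9, 8).
Using H: Π has equation 12x + 9y + 8z = 12.
Foot = X − λn with λ = (n·X − d)/|n|² = (-277 − 12)/289 = -1.
Foot = (-13, -1, -14) − (-1)·(12, 9, 8) = (-1, 8, -6).

(-1, 8, -6)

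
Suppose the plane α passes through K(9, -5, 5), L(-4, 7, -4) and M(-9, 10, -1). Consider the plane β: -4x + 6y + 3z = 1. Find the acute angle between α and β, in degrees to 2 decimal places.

KL = (-13, 12, -9), KM = (-18, 15, -6); a normal to α is KL × KM = (63, 84, 21).
Using K: α has equation 63x + 84y + 21z = 252.
cos θ = |n₁·n₂| / (|n₁||n₂|) = |315| / (√11466 · √61).
θ = arccos(0.37665) ≈ 67.87°.

67.87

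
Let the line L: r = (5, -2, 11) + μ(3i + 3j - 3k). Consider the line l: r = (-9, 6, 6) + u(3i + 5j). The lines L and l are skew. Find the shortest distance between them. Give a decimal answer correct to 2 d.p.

16.87

Common perpendicular direction n = (3, 3, -3) × (3, 5, 0) = (15, -9, 6).
With w = (-9, 6, 6) − (5, -2, 11) = (-14, 8, -5), w · n = -312.
Distance = |w · n| / |n| = |-312| / √342 ≈ 16.87.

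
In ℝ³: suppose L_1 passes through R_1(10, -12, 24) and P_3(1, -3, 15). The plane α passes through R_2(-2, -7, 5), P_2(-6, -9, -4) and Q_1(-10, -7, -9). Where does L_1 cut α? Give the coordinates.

A direction vector for L_1 is P_3 − R_1 = (-9, 9, -9).
R_2P_2 = (-4, -2, -9), R_2Q_1 = (-8, 0, -14); a normal to α is R_2P_2 × R_2Q_1 = (28, 16, -16).
Using R_2: α has equation 28x + 16y - 16z = -248.
Substitute r = (10, -12, 24) + t(-9, 9, -9) into the plane: -296 + 36t = -248, so t = 4/3.
Intersection: (10, -12, 24) + (4/3)·(-9, 9, -9) = (-2, 0, 12).

(-2, 0, 12)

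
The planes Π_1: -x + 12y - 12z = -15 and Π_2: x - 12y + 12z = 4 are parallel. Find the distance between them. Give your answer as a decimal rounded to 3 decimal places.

Rescale Π_2 by 1/(-1): -x + 12y - 12z = -4. Then distance = |-15 − (-4)| / √289 ≈ 0.647.

0.647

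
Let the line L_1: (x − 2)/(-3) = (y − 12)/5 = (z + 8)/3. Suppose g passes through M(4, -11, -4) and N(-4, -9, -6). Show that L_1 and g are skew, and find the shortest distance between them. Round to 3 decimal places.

16.513

L_1 has direction (-3, 5, 3) through (2, 12, -8).
A direction vector for g is N − M = (-8, 2, -2).
Common perpendicular direction n = (-3, 5, 3) × (-8, 2, -2) = (-16, -30, 34).
With w = (4, -11, -4) − (2, 12, -8) = (2, -23, 4), w · n = 794.
Since n ≠ 0 the lines are not parallel, and w · n = 794 ≠ 0 so they do not intersect; hence they are skew.
Distance = |w · n| / |n| = |794| / √2312 ≈ 16.513.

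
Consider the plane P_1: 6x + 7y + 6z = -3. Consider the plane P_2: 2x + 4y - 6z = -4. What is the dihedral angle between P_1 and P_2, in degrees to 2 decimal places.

87.21

cos θ = |n₁·n₂| / (|n₁||n₂|) = |4| / (√121 · √56).
θ = arccos(0.04859) ≈ 87.21°.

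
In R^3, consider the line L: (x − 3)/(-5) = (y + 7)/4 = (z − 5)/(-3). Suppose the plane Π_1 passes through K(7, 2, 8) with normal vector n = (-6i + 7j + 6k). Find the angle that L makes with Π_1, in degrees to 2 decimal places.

L has direction (-5, 4, -3) through (3, -7, 5).
Π_1: n·r = n·K gives -6x + 7y + 6z = 20.
sin θ = |n·v| / (|n||v|) = |40| / (√121 · √50) = 0.51426.
θ ≈ 30.95°.

30.95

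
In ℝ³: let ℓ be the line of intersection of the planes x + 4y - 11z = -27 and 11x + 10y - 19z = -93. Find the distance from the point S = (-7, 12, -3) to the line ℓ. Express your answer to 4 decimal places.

Direction of ℓ: (1, 4, -11) × (11, 10, -19) = (34, -102, -34).
A point on ℓ: solving the two plane equations with x = -8 gives (-8, 9, 5).
Taking (-8, 9, 5) on ℓ with direction v = (34, -102, -34): w = S − (-8, 9, 5) = (1, 3, -8), and w × v = (-918, -238, -204).
Distance = |w × v| / |v| = √940984 / √12716 ≈ 8.6023.

8.6023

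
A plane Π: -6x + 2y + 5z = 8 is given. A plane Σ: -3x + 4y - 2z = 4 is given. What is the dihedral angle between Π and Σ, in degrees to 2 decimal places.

68.38

cos θ = |n₁·n₂| / (|n₁||n₂|) = |16| / (√65 · √29).
θ = arccos(0.36852) ≈ 68.38°.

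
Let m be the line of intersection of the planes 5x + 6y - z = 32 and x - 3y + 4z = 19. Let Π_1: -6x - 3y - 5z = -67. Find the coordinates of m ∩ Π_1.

(2, 5, 8)

Direction of m: (5, 6, -1) × (1, -3, 4) = (21, -21, -21).
A point on m: solving the two plane equations with x = -14 gives (-14, 21, 24).
Substitute r = (-14, 21, 24) + t(21, -21, -21) into the plane: -99 + 42t = -67, so t = 16/21.
Intersection: (-14, 21, 24) + (16/21)·(21, -21, -21) = (2, 5, 8).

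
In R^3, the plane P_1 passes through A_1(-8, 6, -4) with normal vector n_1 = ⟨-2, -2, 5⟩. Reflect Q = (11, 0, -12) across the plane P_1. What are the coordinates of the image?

P_1: n_1·r = n_1·A_1 gives -2x - 2y + 5z = -16.
λ = (n·Q − d)/|n|² = (-82 − (-16))/33 = -2.
Reflection = Q − 2λn = (11, 0, -12) − (-4)·(-2, -2, 5) = (3, -8, 8).

(3, -8, 8)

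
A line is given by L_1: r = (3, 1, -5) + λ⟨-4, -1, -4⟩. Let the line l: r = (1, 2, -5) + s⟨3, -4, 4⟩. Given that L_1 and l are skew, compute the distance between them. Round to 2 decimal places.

Common perpendicular direction n = (-4, -1, -4) × (3, -4, 4) = (-20, 4, 19).
With w = (1, 2, -5) − (3, 1, -5) = (-2, 1, 0), w · n = 44.
Distance = |w · n| / |n| = |44| / √777 ≈ 1.58.

1.58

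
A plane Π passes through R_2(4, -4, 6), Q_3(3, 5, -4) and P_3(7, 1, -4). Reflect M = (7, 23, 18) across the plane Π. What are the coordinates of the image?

(-23, -7, -6)

R_2Q_3 = (-1, 9, -10), R_2P_3 = (3, 5, -10); a normal to Π is R_2Q_3 × R_2P_3 = (-40, -40, -32).
Using R_2: Π has equation -40x - 40y - 32z = -192.
λ = (n·M − d)/|n|² = (-1776 − (-192))/4224 = -3/8.
Reflection = M − 2λn = (7, 23, 18) − (-3/4)·(-40, -40, -32) = (-23, -7, -6).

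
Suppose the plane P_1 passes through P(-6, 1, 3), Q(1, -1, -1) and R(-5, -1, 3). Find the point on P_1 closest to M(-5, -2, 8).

(-7, -3, 5)

PQ = (7, -2, -4), PR = (1, -2, 0); a normal to P_1 is PQ × PR = (-8, -4, -12).
Using P: P_1 has equation -8x - 4y - 12z = 8.
Foot = M − λn with λ = (n·M − d)/|n|² = (-48 − 8)/224 = -1/4.
Foot = (-5, -2, 8) − (-1/4)·(-8, -4, -12) = (-7, -3, 5).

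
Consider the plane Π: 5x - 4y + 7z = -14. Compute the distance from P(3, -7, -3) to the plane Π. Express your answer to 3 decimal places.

n·P − d = (5)·(3) + (-4)·(-7) + (7)·(-3) − (-14) = 36; |n| = √90.
Distance = |36| / √90 = 36/√90 ≈ 3.795.

3.795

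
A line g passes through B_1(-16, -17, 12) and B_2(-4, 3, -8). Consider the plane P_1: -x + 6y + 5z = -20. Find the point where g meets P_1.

A direction vector for g is B_2 − B_1 = (12, 20, -20).
Substitute r = (-16, -17, 12) + t(12, 20, -20) into the plane: -26 + 8t = -20, so t = 3/4.
Intersection: (-16, -17, 12) + (3/4)·(12, 20, -20) = (-7, -2, -3).

(-7, -2, -3)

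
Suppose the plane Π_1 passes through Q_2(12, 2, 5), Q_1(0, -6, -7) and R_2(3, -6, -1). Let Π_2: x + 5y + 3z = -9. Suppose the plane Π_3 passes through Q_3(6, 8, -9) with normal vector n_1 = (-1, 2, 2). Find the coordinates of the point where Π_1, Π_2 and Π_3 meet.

(6, -6, 5)

Q_2Q_1 = (-12, -8, -12), Q_2R_2 = (-9, -8, -6); a normal to Π_1 is Q_2Q_1 × Q_2R_2 = (-48, 36, 24).
Using Q_2: Π_1 has equation -48x + 36y + 24z = -384.
Π_3: n_1·r = n_1·Q_3 gives -x + 2y + 2z = -8.
Solving the 3×3 linear system -48x + 36y + 24z = -384, x + 5y + 3z = -9, -x + 2y + 2z = -8 (e.g. by elimination or Cramer's rule, determinant = -204) gives (6, -6, 5).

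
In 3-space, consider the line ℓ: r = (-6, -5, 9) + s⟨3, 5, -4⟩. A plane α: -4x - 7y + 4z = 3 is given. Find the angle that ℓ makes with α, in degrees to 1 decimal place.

81.9

sin θ = |n·v| / (|n||v|) = |-63| / (√81 · √50) = 0.98995.
θ ≈ 81.9°.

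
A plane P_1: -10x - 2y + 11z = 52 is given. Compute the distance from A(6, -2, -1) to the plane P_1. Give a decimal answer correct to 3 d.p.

n·A − d = (-10)·(6) + (-2)·(-2) + (11)·(-1) − 52 = -119; |n| = √225.
Distance = |-119| / √225 = 119/√225 ≈ 7.933.

7.933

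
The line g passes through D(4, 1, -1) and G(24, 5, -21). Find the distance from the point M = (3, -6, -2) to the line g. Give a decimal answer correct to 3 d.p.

A direction vector for g is G − D = (20, 4, -20).
Taking (4, 1, -1) on g with direction v = (20, 4, -20): w = M − (4, 1, -1) = (-1, -7, -1), and w × v = (144, -40, 136).
Distance = |w × v| / |v| = √40832 / √816 ≈ 7.074.

7.074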